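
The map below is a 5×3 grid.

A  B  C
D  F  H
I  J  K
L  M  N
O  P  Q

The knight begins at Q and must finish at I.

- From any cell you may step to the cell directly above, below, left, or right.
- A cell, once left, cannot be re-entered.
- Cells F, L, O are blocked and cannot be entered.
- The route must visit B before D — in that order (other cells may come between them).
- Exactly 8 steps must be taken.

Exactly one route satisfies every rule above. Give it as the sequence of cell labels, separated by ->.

Q -> N -> K -> H -> C -> B -> A -> D -> I

The waypoints must appear in the order B, D, with no cell reused.
Route from Q: up 4 to C, left 2 to A, down 2 to I — 8 moves in all.
Check: order respected (B at step 5, D at step 7); 8 moves as required.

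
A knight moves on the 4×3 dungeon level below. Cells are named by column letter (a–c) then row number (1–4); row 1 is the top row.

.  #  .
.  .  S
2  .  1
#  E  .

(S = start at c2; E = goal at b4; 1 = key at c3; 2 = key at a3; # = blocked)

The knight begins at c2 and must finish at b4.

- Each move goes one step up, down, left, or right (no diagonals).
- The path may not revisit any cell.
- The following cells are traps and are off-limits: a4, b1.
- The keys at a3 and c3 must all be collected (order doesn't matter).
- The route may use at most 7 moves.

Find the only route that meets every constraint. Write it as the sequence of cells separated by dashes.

The 7-move cap with required stops at a3, c3 leaves no slack for detours.
Route from c2: left 2 to a2, down 1 to a3, right 2 to c3, down 1 to c4, left 1 to b4 — 7 moves in all.
Check: all required cells visited; 7 ≤ 7 moves.

c2 - b2 - a2 - a3 - b3 - c3 - c4 - b4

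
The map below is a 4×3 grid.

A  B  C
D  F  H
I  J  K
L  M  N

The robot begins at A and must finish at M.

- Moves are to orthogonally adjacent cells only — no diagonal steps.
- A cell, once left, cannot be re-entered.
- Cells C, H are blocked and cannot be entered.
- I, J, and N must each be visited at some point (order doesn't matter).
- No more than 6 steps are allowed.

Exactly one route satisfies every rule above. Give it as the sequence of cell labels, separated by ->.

A -> D -> I -> J -> K -> N -> M

The 6-move cap with required stops at I, J, N leaves no slack for detours.
Route from A: down 2 to I, right 2 to K, down 1 to N, left 1 to M — 6 moves in all.
Check: all required cells visited; 6 ≤ 6 moves.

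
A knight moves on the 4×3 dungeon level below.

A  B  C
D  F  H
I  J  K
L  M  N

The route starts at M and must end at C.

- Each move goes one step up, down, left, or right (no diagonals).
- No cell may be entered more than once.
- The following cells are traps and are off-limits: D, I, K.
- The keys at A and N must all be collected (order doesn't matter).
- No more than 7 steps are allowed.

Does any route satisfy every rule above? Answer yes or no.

N must be visited but has only one open neighbour (M), and it is neither the start nor the goal — the route would have to enter and leave through M, re-entering it.

no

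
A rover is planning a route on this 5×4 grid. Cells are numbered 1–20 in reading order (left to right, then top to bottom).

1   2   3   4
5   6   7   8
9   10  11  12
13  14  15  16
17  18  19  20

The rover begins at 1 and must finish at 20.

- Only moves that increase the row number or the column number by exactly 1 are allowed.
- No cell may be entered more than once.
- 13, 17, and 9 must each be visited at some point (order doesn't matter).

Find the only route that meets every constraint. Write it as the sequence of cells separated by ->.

Moves only go right or down, so the column and row indices never decrease.
Route from 1: down 4 to 17, right 3 to 20 — 7 moves in all.
Check: all required cells visited.

1 -> 5 -> 9 -> 13 -> 17 -> 18 -> 19 -> 20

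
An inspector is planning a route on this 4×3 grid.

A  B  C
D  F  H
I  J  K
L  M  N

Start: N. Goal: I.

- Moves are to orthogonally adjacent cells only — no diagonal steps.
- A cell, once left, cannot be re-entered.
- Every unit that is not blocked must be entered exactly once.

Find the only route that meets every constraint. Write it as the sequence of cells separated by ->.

N -> K -> H -> C -> B -> A -> D -> F -> J -> M -> L -> I

Need to visit all 12 open cells exactly once, starting at N and ending at I.
Cell L has only two open neighbours (I and M), so the path must pass straight through it: one of those is the cell it's entered from and the other is where it exits.
Route from N: up 3 to C, left 2 to A, down 1 to D, right 1 to F, down 2 to M, left 1 to L, up 1 to I — 11 moves in all.
Check: all 12 open cells covered.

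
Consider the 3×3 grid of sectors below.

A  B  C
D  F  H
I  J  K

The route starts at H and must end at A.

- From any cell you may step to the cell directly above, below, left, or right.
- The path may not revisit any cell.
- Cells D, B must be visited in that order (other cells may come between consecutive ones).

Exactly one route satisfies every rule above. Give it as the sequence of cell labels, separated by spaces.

H K J I D F B A

The waypoints must appear in the order D, B, with no cell reused.
Route from H: down 1 to K, left 2 to I, up 1 to D, right 1 to F, up 1 to B, left 1 to A — 7 moves in all.
Check: order respected (D at step 4, B at step 6).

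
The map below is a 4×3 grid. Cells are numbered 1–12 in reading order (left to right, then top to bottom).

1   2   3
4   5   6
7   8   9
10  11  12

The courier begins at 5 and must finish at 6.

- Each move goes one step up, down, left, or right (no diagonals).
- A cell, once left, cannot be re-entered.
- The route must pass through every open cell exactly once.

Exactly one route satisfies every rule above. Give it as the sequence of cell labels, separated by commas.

5, 8, 9, 12, 11, 10, 7, 4, 1, 2, 3, 6

Need to visit all 12 open cells exactly once, starting at 5 and ending at 6.
Cell 12 has only two open neighbours (9 and 11), so the path must pass straight through it: one of those is the cell it's entered from and the other is where it exits.
Route from 5: down to 8, right to 9, down to 12, 2× left (reaching 10), 3× up (reaching 1), 2× right (reaching 3), down to 6 — 11 moves in all.
Check: all 12 open cells covered.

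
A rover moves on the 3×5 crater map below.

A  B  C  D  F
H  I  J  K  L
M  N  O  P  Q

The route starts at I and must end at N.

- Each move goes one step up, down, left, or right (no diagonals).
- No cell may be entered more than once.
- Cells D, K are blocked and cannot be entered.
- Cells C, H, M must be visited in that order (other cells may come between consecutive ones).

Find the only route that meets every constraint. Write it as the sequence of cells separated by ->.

The waypoints must appear in the order C, H, M, with no cell reused.
Route from I: right to J, up to C, 2× left (reaching A), 2× down (reaching M), right to N — 7 moves in all.
Check: order respected (C at step 2, H at step 5, M at step 6).

I -> J -> C -> B -> A -> H -> M -> N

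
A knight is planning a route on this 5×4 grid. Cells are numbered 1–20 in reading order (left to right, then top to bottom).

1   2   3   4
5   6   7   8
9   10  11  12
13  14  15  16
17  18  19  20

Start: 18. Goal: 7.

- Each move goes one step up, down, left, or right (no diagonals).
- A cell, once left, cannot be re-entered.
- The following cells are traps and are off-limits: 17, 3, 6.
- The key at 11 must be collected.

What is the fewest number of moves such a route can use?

Any route passes through 11 somewhere between 18 and 7. Summing Manhattan distances along the two legs (18 → 11 → 7) gives a lower bound of 3 + 1 = 4 moves.
A route of 4 moves achieves this: 18 → 14 → 10 → 11 → 7.
Since 4 matches the lower bound, it is optimal.

4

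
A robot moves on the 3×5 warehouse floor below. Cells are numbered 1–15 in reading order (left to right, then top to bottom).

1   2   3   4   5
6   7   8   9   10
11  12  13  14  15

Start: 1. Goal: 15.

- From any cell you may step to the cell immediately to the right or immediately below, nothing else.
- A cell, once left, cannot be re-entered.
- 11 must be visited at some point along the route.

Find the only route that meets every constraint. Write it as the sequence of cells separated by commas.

1, 6, 11, 12, 13, 14, 15

Moves only go right or down, so the column and row indices never decrease.
Route from 1: down 2 to 11, right 4 to 15 — 6 moves in all.
Check: all required cells visited.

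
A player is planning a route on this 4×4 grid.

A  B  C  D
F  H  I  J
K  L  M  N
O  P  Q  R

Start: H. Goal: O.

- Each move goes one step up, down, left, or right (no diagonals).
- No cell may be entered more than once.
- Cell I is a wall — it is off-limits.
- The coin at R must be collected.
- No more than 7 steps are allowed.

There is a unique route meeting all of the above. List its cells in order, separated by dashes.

H - L - M - N - R - Q - P - O

Any route must reach R and still end at O within 7 moves, so the order of the required stops is forced.
Route from H: down to L, 2× right (reaching N), down to R, 3× left (reaching O) — 7 moves in all.
Check: all required cells visited; 7 ≤ 7 moves.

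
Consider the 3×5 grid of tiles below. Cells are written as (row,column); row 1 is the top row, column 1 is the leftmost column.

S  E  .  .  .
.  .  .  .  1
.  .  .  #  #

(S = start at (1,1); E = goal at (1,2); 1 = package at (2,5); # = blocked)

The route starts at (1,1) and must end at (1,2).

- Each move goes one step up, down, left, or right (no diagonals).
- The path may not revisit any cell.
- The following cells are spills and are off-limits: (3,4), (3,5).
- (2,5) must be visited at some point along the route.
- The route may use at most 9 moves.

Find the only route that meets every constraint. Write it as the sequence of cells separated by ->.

The 9-move cap with required stops at (2,5) leaves no slack for detours.
Route from (1,1): down 1 to (2,1), right 4 to (2,5), up 1 to (1,5), left 3 to (1,2) — 9 moves in all.
Check: all required cells visited; 9 ≤ 9 moves.

(1,1) -> (2,1) -> (2,2) -> (2,3) -> (2,4) -> (2,5) -> (1,5) -> (1,4) -> (1,3) -> (1,2)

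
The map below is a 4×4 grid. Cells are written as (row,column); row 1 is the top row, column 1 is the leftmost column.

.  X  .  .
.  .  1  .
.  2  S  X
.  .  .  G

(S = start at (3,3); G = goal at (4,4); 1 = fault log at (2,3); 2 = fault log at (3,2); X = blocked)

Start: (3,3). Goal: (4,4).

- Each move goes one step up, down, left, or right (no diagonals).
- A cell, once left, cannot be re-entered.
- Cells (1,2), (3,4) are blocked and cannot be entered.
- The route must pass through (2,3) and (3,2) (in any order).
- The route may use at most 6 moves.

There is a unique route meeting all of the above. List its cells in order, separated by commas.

The budget equals the shortest possible length, so every move has to be on a shortest route through the required cells.
Route from (3,3): up 1 to (2,3), left 1 to (2,2), down 2 to (4,2), right 2 to (4,4) — 6 moves in all.
Check: all required cells visited; 6 ≤ 6 moves.

(3,3), (2,3), (2,2), (3,2), (4,2), (4,3), (4,4)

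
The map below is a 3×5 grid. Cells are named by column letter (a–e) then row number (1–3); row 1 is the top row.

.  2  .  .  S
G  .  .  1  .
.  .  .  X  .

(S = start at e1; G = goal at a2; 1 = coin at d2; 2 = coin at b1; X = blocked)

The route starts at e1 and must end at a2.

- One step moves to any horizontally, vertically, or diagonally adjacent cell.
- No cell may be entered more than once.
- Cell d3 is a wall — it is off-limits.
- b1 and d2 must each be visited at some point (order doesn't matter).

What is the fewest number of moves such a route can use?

Any route passes through b1 and d2 in some order between e1 and a2. Summing Chebyshev distances along each leg and taking the cheapest ordering (e1 → d2 → b1 → a2) gives a lower bound of 1 + 2 + 1 = 4 moves.
A route of 4 moves achieves this: e1 → d2 → c1 → b1 → a2.
Since 4 matches the lower bound, it is optimal.

4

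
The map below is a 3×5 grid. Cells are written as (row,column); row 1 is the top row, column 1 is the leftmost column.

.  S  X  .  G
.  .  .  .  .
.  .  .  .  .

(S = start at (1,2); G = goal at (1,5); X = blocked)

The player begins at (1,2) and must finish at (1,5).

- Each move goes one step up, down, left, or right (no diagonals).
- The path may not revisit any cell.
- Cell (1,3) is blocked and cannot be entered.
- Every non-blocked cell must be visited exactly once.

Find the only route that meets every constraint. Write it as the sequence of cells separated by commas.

Need to visit all 14 open cells exactly once, starting at (1,2) and ending at (1,5).
Route from (1,2): left to (1,1), 2× down (reaching (3,1)), right to (3,2), up to (2,2), right to (2,3), down to (3,3), 2× right (reaching (3,5)), up to (2,5), left to (2,4), up to (1,4), right to (1,5) — 13 moves in all.
Check: all 14 open cells covered.

(1,2), (1,1), (2,1), (3,1), (3,2), (2,2), (2,3), (3,3), (3,4), (3,5), (2,5), (2,4), (1,4), (1,5)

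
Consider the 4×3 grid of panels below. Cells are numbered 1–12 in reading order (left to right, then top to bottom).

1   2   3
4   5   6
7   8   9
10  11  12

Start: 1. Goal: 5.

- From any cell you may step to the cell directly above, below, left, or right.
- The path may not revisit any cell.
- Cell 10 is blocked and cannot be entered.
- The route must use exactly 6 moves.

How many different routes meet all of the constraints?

2

Need simple routes of exactly 6 moves from 1 to 5 (Manhattan distance 2, so 2 moves are spent on a detour and 2 undoing it).
Enumerating: 1 4 7 8 9 6 5 | 1 2 3 6 9 8 5.
That gives 2 routes.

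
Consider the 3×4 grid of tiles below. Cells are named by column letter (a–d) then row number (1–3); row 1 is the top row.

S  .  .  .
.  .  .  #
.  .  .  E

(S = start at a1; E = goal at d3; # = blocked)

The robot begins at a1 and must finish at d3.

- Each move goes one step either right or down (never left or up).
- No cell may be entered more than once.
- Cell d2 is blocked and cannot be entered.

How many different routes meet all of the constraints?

A right/down-only route from a1 to d3 makes exactly 2 down-moves and 3 right-moves in some order.
With no other constraints that would be C(5,2) = 10 routes.
Subtract routes through each blocked cell (inclusion–exclusion for overlaps): − through d2: 4 → 6.
That gives 6 routes.

6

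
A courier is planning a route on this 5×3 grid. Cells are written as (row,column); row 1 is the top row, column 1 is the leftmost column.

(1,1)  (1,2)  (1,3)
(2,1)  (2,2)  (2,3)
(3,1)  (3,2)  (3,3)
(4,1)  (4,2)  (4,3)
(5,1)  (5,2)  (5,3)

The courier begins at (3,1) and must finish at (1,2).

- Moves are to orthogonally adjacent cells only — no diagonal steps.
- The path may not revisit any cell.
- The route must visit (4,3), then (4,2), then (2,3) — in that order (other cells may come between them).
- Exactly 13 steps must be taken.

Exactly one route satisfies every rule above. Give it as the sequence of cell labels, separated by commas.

The waypoints must appear in the order (4,3), (4,2), (2,3), with no cell reused.
Route from (3,1): 2× down (reaching (5,1)), 2× right (reaching (5,3)), up to (4,3), left to (4,2), up to (3,2), right to (3,3), up to (2,3), 2× left (reaching (2,1)), up to (1,1), right to (1,2) — 13 moves in all.
Check: order respected ((4,3) at step 5, (4,2) at step 6, (2,3) at step 9); 13 moves as required.

(3,1), (4,1), (5,1), (5,2), (5,3), (4,3), (4,2), (3,2), (3,3), (2,3), (2,2), (2,1), (1,1), (1,2)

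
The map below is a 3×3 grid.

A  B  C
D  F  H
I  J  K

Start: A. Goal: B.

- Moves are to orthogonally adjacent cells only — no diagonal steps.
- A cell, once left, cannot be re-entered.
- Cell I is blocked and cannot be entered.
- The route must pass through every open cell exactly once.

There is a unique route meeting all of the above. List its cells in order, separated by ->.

A -> D -> F -> J -> K -> H -> C -> B

Need to visit all 8 open cells exactly once, starting at A and ending at B.
Route from A: down to D, right to F, down to J, right to K, 2× up (reaching C), left to B — 7 moves in all.
Check: all 8 open cells covered.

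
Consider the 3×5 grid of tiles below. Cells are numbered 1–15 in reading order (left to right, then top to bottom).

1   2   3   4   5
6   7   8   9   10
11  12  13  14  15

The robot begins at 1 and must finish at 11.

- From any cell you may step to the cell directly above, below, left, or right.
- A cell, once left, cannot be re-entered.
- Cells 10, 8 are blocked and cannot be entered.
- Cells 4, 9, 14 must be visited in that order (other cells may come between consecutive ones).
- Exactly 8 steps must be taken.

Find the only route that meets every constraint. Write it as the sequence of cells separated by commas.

The waypoints must appear in the order 4, 9, 14, with no cell reused.
Route from 1: right 3 to 4, down 2 to 14, left 3 to 11 — 8 moves in all.
Check: order respected (4 at step 3, 9 at step 4, 14 at step 5); 8 moves as required.

1, 2, 3, 4, 9, 14, 13, 12, 11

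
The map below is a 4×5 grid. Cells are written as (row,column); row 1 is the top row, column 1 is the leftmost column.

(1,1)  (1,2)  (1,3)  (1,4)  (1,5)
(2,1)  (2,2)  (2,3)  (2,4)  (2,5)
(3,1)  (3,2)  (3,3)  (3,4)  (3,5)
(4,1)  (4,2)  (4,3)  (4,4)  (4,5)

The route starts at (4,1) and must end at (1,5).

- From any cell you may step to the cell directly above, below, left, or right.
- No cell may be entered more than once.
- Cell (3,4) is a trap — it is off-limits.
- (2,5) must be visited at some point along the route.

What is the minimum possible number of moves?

Any route passes through (2,5) somewhere between (4,1) and (1,5). Summing Manhattan distances along the two legs ((4,1) → (2,5) → (1,5)) gives a lower bound of 6 + 1 = 7 moves.
A route of 7 moves achieves this: (4,1) → (3,1) → (2,1) → (2,2) → (2,3) → (2,4) → (2,5) → (1,5).
Since 7 matches the lower bound, it is optimal.

7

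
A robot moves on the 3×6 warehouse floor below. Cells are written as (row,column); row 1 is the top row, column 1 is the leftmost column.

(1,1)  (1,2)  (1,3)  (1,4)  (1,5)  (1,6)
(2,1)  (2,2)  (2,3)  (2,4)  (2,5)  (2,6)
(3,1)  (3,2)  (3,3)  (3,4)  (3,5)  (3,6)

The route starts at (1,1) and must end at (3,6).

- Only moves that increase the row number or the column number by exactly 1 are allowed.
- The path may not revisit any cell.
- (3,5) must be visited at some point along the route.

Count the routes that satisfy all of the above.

A right/down-only route from (1,1) to (3,6) makes exactly 2 down-moves and 5 right-moves in some order.
With no other constraints that would be C(7,2) = 21 routes.
Split at (3,5) and multiply the segment counts: (1,1)→(3,5): 15; (3,5)→(3,6): 1; product = 15.
That gives 15 routes.

15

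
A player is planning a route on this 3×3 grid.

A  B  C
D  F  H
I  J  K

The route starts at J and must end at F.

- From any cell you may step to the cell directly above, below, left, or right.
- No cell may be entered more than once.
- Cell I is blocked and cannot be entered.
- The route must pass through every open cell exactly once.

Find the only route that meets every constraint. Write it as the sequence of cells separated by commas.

Need to visit all 8 open cells exactly once, starting at J and ending at F.
Route from J: right 1 to K, up 2 to C, left 2 to A, down 1 to D, right 1 to F — 7 moves in all.
Check: all 8 open cells covered.

J, K, H, C, B, A, D, F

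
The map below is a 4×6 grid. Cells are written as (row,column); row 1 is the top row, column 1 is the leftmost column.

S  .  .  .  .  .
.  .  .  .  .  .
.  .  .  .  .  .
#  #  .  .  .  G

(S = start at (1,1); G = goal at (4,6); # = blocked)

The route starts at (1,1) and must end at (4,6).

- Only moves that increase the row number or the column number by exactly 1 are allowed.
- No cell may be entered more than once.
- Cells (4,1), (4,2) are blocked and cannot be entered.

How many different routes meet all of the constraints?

52

A right/down-only route from (1,1) to (4,6) makes exactly 3 down-moves and 5 right-moves in some order.
With no other constraints that would be C(8,3) = 56 routes.
Subtract routes through each blocked cell (inclusion–exclusion for overlaps): − through (4,1): 1 − through (4,2): 4 + through (4,1)&(4,2): 1 → 52.
That gives 52 routes.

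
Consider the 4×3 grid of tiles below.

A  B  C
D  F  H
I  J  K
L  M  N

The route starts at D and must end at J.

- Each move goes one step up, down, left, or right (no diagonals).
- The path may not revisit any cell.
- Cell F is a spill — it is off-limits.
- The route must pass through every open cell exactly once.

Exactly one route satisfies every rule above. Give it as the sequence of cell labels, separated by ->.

D -> A -> B -> C -> H -> K -> N -> M -> L -> I -> J

Need to visit all 11 open cells exactly once, starting at D and ending at J.
Route from D: up to A, 2× right (reaching C), 3× down (reaching N), 2× left (reaching L), up to I, right to J — 10 moves in all.
Check: all 11 open cells covered.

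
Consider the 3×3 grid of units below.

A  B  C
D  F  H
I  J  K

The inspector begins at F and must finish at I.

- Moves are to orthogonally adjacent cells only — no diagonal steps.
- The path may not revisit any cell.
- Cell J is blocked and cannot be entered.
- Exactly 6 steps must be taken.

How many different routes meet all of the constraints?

Need simple routes of exactly 6 moves from F to I (Manhattan distance 2, so 2 moves are spent on a detour and 2 undoing it).
Enumerating: F H C B A D I.
That gives 1 route.

1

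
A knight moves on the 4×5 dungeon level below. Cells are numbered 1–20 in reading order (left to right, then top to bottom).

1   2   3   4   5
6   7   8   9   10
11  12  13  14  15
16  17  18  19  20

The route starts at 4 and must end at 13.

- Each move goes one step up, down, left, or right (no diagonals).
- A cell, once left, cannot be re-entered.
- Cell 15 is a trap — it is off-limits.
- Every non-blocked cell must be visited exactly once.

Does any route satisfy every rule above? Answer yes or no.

no

Cell 20 has only one open neighbour but is neither the start nor the goal, so a Hamiltonian route would have to both enter and leave it through the same neighbour — impossible without revisiting.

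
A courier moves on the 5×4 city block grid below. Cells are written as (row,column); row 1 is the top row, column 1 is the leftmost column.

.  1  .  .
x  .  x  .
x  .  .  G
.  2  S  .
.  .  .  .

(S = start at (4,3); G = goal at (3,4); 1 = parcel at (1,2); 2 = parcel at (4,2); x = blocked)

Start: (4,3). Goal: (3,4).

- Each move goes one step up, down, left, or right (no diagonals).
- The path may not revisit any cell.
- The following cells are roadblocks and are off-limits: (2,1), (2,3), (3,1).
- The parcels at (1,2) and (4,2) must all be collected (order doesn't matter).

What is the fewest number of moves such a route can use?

8

Any route passes through (1,2) and (4,2) in some order between (4,3) and (3,4). Summing Manhattan distances along each leg and taking the cheapest ordering ((4,3) → (4,2) → (1,2) → (3,4)) gives a lower bound of 1 + 3 + 4 = 8 moves.
A route of 8 moves achieves this: (4,3) → (4,2) → (3,2) → (2,2) → (1,2) → (1,3) → (1,4) → (2,4) → (3,4).
Since 8 matches the lower bound, it is optimal.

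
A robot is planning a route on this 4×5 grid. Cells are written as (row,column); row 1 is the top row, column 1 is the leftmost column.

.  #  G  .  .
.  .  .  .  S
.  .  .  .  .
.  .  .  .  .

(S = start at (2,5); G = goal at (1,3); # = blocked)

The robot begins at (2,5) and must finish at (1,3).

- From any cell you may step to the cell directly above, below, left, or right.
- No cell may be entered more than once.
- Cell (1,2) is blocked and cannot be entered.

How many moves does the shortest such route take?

The Manhattan distance from (2,5) to (1,3) is |2−1| + |5−3| = 3, so at least 3 moves are needed.
A route of 3 moves achieves this: (2,5) → (1,5) → (1,4) → (1,3).
Since 3 matches the lower bound, it is optimal.

3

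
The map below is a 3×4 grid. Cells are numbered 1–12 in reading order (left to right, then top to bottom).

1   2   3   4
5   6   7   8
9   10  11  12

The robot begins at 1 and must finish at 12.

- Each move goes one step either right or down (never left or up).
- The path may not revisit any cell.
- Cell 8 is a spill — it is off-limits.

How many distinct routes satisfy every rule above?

A right/down-only route from 1 to 12 makes exactly 2 down-moves and 3 right-moves in some order.
With no other constraints that would be C(5,2) = 10 routes.
Subtract routes through each blocked cell (inclusion–exclusion for overlaps): − through 8: 4 → 6.
That gives 6 routes.

6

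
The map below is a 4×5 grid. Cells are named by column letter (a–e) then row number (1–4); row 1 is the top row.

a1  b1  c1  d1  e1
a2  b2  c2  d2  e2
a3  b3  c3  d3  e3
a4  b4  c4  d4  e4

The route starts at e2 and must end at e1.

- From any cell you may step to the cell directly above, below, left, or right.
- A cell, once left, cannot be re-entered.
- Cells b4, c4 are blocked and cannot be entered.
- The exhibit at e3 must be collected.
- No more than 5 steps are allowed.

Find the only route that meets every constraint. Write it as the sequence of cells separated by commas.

Any route must reach e3 and still end at e1 within 5 moves, so the order of the required stops is forced.
Route from e2: down 1 to e3, left 1 to d3, up 2 to d1, right 1 to e1 — 5 moves in all.
Check: all required cells visited; 5 ≤ 5 moves.

e2, e3, d3, d2, d1, e1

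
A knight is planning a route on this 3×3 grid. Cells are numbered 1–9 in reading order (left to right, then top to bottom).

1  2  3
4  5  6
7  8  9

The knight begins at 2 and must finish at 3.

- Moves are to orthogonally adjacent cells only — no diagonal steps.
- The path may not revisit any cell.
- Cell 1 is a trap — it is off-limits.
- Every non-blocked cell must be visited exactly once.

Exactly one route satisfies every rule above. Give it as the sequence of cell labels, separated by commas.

2, 5, 4, 7, 8, 9, 6, 3

Need to visit all 8 open cells exactly once, starting at 2 and ending at 3.
Cell 7 has only two open neighbours (4 and 8), so the path must pass straight through it: one of those is the cell it's entered from and the other is where it exits.
Route from 2: down 1 to 5, left 1 to 4, down 1 to 7, right 2 to 9, up 2 to 3 — 7 moves in all.
Check: all 8 open cells covered.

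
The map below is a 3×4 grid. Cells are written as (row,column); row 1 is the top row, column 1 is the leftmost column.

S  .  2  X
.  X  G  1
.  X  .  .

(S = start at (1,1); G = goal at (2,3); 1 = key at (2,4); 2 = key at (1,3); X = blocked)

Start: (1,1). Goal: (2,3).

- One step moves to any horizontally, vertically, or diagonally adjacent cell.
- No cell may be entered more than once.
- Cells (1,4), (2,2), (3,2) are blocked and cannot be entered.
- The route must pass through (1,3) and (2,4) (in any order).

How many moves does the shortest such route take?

Any route passes through (1,3) and (2,4) in some order between (1,1) and (2,3). Summing Chebyshev distances along each leg and taking the cheapest ordering ((1,1) → (1,3) → (2,4) → (2,3)) gives a lower bound of 2 + 1 + 1 = 4 moves.
A route of 4 moves achieves this: (1,1) → (1,2) → (1,3) → (2,4) → (2,3).
Since 4 matches the lower bound, it is optimal.

4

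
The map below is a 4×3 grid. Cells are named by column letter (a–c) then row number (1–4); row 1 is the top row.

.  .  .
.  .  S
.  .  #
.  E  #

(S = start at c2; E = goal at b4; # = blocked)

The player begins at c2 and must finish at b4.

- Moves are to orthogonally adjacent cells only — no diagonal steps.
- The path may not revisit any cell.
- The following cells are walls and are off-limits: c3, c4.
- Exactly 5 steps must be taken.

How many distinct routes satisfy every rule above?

4

Need simple routes of exactly 5 moves from c2 to b4 (Manhattan distance 3, so 1 moves are spent on a detour and 1 undoing it).
Enumerating: c2 c1 b1 b2 b3 b4 | c2 b2 b3 a3 a4 b4 | c2 b2 a2 a3 a4 b4 | c2 b2 a2 a3 b3 b4.
That gives 4 routes.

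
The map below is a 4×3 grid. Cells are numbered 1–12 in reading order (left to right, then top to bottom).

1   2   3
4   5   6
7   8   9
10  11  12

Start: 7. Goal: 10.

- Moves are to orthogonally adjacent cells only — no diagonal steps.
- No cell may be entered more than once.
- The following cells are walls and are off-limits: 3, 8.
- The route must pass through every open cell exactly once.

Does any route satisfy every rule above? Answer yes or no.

yes

One route that works: 7 → 4 → 1 → 2 → 5 → 6 → 9 → 12 → 11 → 10.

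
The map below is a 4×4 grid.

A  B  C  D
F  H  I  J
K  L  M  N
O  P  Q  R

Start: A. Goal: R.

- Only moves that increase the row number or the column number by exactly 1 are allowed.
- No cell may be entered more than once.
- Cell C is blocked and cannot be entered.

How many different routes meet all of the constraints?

16

A right/down-only route from A to R makes exactly 3 down-moves and 3 right-moves in some order.
With no other constraints that would be C(6,3) = 20 routes.
Subtract routes through each blocked cell (inclusion–exclusion for overlaps): − through C: 4 → 16.
That gives 16 routes.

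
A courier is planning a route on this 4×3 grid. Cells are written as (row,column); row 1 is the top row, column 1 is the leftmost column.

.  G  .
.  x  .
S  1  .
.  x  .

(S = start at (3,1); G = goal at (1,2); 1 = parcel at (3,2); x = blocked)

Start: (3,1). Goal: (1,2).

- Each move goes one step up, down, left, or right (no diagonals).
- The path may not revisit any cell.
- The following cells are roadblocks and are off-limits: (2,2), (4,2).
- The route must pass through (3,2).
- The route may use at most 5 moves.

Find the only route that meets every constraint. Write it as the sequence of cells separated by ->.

(3,1) -> (3,2) -> (3,3) -> (2,3) -> (1,3) -> (1,2)

The budget equals the shortest possible length, so every move has to be on a shortest route through the required cells.
Route from (3,1): 2× right (reaching (3,3)), 2× up (reaching (1,3)), left to (1,2) — 5 moves in all.
Check: all required cells visited; 5 ≤ 5 moves.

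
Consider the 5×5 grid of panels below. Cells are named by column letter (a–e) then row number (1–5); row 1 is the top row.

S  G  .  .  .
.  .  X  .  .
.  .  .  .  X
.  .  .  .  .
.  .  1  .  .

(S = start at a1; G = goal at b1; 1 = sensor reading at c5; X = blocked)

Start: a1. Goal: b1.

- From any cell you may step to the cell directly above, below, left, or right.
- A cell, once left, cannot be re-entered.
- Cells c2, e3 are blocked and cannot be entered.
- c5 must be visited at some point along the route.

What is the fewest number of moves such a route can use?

11

Any route passes through c5 somewhere between a1 and b1. Summing Manhattan distances along the two legs (a1 → c5 → b1) gives a lower bound of 6 + 5 = 11 moves.
A route of 11 moves achieves this: a1 → a2 → a3 → a4 → a5 → b5 → c5 → c4 → c3 → b3 → b2 → b1.
Since 11 matches the lower bound, it is optimal.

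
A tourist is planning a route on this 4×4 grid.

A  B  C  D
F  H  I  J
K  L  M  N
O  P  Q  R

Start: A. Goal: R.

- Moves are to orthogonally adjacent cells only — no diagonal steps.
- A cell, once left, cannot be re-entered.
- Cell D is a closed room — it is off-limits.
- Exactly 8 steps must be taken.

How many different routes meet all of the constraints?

Need simple routes of exactly 8 moves from A to R (Manhattan distance 6, so 1 moves are spent on a detour and 1 undoing it).
Branch systematically from the start, pruning whenever the remaining move budget drops below the Manhattan distance to R or differs from it in parity. Grouping the completions by first move — via F: 16; via B: 14 — and summing: 16 + 14 = 30.
That gives 30 routes.

30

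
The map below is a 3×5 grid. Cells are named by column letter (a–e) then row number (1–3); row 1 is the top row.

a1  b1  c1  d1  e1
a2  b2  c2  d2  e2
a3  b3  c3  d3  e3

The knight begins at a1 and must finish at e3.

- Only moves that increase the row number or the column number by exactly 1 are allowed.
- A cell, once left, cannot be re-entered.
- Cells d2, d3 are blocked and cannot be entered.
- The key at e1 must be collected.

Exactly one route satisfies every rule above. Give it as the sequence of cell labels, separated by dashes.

Moves only go right or down, so the column and row indices never decrease.
Route from a1: 4× right (reaching e1), 2× down (reaching e3) — 6 moves in all.
Check: all required cells visited.

a1 - b1 - c1 - d1 - e1 - e2 - e3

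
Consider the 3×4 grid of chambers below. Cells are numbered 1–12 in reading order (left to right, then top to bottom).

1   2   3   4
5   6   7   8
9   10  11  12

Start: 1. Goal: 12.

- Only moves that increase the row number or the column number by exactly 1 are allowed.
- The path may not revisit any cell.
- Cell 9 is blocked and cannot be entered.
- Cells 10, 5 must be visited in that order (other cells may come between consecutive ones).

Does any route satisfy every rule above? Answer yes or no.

no

5 lies above 10, so going from 10 to 5 would need an upward move — but moves only go right/down, so 10 cannot be visited before 5.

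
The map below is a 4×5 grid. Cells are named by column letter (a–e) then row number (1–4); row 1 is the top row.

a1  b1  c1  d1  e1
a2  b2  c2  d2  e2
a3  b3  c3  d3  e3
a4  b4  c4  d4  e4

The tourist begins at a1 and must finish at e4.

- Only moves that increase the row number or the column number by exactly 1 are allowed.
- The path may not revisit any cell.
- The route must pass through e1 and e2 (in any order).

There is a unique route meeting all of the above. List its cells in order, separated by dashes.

a1 - b1 - c1 - d1 - e1 - e2 - e3 - e4

Moves only go right or down, so the column and row indices never decrease.
Route from a1: 4× right (reaching e1), 3× down (reaching e4) — 7 moves in all.
Check: all required cells visited.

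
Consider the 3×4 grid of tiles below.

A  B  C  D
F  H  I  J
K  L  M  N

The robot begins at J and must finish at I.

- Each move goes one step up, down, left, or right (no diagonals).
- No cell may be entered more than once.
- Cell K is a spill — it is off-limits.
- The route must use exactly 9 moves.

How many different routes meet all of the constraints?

Need simple routes of exactly 9 moves from J to I (Manhattan distance 1, so 4 moves are spent on a detour and 4 undoing it).
Enumerating: J D C B A F H L M I | J N M L H F A B C I.
That gives 2 routes.

2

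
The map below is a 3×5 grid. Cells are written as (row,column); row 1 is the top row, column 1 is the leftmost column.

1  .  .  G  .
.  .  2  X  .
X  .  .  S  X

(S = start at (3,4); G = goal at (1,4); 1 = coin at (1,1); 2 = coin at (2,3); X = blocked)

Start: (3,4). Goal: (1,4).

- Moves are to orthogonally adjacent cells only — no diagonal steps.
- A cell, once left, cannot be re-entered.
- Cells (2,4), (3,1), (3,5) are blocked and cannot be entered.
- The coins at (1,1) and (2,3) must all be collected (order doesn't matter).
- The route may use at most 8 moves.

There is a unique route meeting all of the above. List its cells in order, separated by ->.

(3,4) -> (3,3) -> (2,3) -> (2,2) -> (2,1) -> (1,1) -> (1,2) -> (1,3) -> (1,4)

The budget equals the shortest possible length, so every move has to be on a shortest route through the required cells.
Route from (3,4): left to (3,3), up to (2,3), 2× left (reaching (2,1)), up to (1,1), 3× right (reaching (1,4)) — 8 moves in all.
Check: all required cells visited; 8 ≤ 8 moves.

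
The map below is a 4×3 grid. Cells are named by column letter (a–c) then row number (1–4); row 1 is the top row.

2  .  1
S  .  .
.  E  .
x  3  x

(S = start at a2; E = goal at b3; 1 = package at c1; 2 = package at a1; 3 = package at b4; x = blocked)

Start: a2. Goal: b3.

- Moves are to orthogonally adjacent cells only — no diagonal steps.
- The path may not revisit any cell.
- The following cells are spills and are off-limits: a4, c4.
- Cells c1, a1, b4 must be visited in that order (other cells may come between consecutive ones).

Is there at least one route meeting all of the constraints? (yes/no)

no

b4 must be visited but has only one open neighbour (b3), and it is neither the start nor the goal — the route would have to enter and leave through b3, re-entering it.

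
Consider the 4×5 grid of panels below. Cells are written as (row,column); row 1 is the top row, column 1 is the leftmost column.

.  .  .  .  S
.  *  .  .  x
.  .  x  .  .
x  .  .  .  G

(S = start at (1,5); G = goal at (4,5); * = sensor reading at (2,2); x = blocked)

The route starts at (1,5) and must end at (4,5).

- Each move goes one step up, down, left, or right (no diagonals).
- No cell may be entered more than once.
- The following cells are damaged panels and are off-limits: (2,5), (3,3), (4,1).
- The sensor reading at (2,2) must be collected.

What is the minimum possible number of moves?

Any route passes through (2,2) somewhere between (1,5) and (4,5). Summing Manhattan distances along the two legs ((1,5) → (2,2) → (4,5)) gives a lower bound of 4 + 5 = 9 moves.
A route of 9 moves achieves this: (1,5) → (1,4) → (2,4) → (2,3) → (2,2) → (3,2) → (4,2) → (4,3) → (4,4) → (4,5).
Since 9 matches the lower bound, it is optimal.

9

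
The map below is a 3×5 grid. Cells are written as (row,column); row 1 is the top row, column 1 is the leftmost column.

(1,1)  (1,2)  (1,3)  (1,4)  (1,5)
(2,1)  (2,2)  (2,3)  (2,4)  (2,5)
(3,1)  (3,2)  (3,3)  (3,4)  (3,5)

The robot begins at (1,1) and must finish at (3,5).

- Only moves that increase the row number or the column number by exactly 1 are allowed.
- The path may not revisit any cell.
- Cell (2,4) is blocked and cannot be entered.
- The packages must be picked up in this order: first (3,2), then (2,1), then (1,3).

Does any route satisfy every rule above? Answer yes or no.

no

(2,1) lies above (3,2), so going from (3,2) to (2,1) would need an upward move — but moves only go right/down, so (3,2) cannot be visited before (2,1).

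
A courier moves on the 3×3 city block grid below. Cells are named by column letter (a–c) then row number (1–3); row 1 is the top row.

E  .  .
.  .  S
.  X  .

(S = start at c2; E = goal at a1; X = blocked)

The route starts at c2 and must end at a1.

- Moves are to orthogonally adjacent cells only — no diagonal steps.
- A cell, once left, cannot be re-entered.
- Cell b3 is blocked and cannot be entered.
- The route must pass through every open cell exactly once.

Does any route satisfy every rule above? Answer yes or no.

Cell a3 has only one open neighbour but is neither the start nor the goal, so a Hamiltonian route would have to both enter and leave it through the same neighbour — impossible without revisiting.

no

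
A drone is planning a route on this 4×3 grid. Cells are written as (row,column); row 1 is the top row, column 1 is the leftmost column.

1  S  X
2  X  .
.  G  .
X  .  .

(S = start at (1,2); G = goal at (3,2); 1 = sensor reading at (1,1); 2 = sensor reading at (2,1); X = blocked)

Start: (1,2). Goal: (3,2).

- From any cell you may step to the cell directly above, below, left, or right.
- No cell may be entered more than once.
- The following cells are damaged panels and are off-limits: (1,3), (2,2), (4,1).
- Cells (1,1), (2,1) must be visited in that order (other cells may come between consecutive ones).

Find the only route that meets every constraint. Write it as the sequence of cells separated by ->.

The waypoints must appear in the order (1,1), (2,1), with no cell reused.
Route from (1,2): left 1 to (1,1), down 2 to (3,1), right 1 to (3,2) — 4 moves in all.
Check: order respected (1 at step 1, 2 at step 2).

(1,2) -> (1,1) -> (2,1) -> (3,1) -> (3,2)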